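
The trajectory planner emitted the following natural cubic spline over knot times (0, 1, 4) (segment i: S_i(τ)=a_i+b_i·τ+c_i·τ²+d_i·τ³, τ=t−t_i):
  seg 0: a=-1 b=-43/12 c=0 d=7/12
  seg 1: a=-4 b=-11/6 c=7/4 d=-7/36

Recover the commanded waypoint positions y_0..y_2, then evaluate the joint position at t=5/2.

y_0 = S_0(0) = a_0 = -1
y_1 = S_1(0) = a_1 = -4
y_2 = S_1(3) = 1
t_q=5/2 is in segment 1 (τ=3/2); S_1(τ)=-111/32

y_0=-1 y_1=-4 y_2=1
S(5/2) = -111/32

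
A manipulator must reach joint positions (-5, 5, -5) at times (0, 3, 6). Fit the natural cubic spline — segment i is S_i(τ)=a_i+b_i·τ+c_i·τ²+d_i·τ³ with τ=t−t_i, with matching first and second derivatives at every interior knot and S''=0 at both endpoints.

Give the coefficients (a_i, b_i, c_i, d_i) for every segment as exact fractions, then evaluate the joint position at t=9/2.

  seg 0: a=-5 b=5 c=0 d=-5/27
  seg 1: a=5 b=0 c=-5/3 d=5/27
S(9/2) = 15/8

Δ: Δ0=10/3, Δ1=-10/3
row 1: diag=12, rhs=-40; c'=1/4, d'=-10/3
back: M1=-10/3
M: M0=0, M1=-10/3, M2=0
seg 0: a=-5, c=M0/2=0, d=(M1−M0)/(6·3)=-5/27, b=Δ0−h0·(2M0+M1)/6=5
seg 1: a=5, c=M1/2=-5/3, d=(M2−M1)/(6·3)=5/27, b=Δ1−h1·(2M1+M2)/6=0
t_q=9/2 → seg 1, τ=3/2; S=5+0·τ+-5/3·τ²+5/27·τ³=15/8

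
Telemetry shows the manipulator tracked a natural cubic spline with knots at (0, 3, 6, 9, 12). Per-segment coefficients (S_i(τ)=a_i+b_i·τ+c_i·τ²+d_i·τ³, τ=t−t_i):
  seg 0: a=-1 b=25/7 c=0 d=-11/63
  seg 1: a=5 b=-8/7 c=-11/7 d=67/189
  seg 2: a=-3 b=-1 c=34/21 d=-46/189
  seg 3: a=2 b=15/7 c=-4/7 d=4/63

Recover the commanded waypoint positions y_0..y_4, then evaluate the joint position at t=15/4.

y_0 = S_0(0) = a_0 = -1
y_1 = S_1(0) = a_1 = 5
y_2 = S_2(0) = a_2 = -3
y_3 = S_3(0) = a_3 = 2
y_4 = S_3(3) = 5
t_q=15/4 is in segment 1 (τ=3/4); S_1(τ)=1527/448

y_0=-1 y_1=5 y_2=-3 y_3=2 y_4=5
S(15/4) = 1527/448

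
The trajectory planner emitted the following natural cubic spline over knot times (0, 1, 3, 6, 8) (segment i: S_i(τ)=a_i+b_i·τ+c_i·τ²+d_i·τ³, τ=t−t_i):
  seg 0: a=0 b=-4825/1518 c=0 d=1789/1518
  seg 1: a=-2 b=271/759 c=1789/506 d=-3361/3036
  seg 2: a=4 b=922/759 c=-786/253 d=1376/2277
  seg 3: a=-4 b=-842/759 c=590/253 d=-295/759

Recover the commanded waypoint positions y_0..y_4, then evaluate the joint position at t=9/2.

y_0=0 y_1=-2 y_2=4 y_3=-4 y_4=0
S(9/2) = 441/506

y_0 = S_0(0) = a_0 = 0
y_1 = S_1(0) = a_1 = -2
y_2 = S_2(0) = a_2 = 4
y_3 = S_3(0) = a_3 = -4
y_4 = S_3(2) = 0
t_q=9/2 is in segment 2 (τ=3/2); S_2(τ)=441/506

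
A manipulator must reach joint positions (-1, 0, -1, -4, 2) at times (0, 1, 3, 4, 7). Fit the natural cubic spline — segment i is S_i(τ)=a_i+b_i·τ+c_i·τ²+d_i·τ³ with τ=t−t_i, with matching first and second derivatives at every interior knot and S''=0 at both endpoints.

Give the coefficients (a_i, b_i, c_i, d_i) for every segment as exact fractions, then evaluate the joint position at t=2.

  seg 0: a=-1 b=541/500 c=0 d=-41/500
  seg 1: a=0 b=209/250 c=-123/500 d=-211/1000
  seg 2: a=-1 b=-67/25 c=-189/125 d=149/125
  seg 3: a=-4 b=-266/125 c=258/125 d=-86/375
S(2) = 379/1000

Δ: Δ0=1, Δ1=-1/2, Δ2=-3, Δ3=2
row 1: diag=6, rhs=-9; c'=1/3, d'=-3/2
row 2: denom=6−2·1/3=16/3; d'=(-15−2·-3/2)/(16/3)=-9/4
row 3: denom=8−1·3/16=125/16; d'=(30−1·-9/4)/(125/16)=516/125
back: M3=516/125
back: M2=-9/4−3/16·516/125=-378/125
back: M1=-3/2−1/3·-378/125=-123/250
M: M0=0, M1=-123/250, M2=-378/125, M3=516/125, M4=0
seg 0: a=-1, c=M0/2=0, d=(M1−M0)/(6·1)=-41/500, b=Δ0−h0·(2M0+M1)/6=541/500
seg 1: a=0, c=M1/2=-123/500, d=(M2−M1)/(6·2)=-211/1000, b=Δ1−h1·(2M1+M2)/6=209/250
seg 2: a=-1, c=M2/2=-189/125, d=(M3−M2)/(6·1)=149/125, b=Δ2−h2·(2M2+M3)/6=-67/25
seg 3: a=-4, c=M3/2=258/125, d=(M4−M3)/(6·3)=-86/375, b=Δ3−h3·(2M3+M4)/6=-266/125
t_q=2 → seg 1, τ=1; S=0+209/250·τ+-123/500·τ²+-211/1000·τ³=379/1000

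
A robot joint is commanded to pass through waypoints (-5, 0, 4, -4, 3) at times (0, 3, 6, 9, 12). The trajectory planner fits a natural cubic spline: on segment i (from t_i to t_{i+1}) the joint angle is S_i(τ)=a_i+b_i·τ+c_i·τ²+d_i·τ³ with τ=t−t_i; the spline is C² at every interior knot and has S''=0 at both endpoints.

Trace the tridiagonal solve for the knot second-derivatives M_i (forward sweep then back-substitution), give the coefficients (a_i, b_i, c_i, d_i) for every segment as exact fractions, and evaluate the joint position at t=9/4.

  seg 0: a=-5 b=29/21 c=0 d=2/63
  seg 1: a=0 b=47/21 c=2/7 d=-37/189
  seg 2: a=4 b=-4/3 c=-31/21 d=65/189
  seg 3: a=-4 b=-19/21 c=34/21 d=-34/189
S(9/4) = -49/32

Δ: Δ0=5/3, Δ1=4/3, Δ2=-8/3, Δ3=7/3
row 1: diag=12, rhs=-2; c'=1/4, d'=-1/6
row 2: denom=12−3·1/4=45/4; d'=(-24−3·-1/6)/(45/4)=-94/45
row 3: denom=12−3·4/15=56/5; d'=(30−3·-94/45)/(56/5)=68/21
back: M3=68/21
back: M2=-94/45−4/15·68/21=-62/21
back: M1=-1/6−1/4·-62/21=4/7
M: M0=0, M1=4/7, M2=-62/21, M3=68/21, M4=0
seg 0: a=-5, c=M0/2=0, d=(M1−M0)/(6·3)=2/63, b=Δ0−h0·(2M0+M1)/6=29/21
seg 1: a=0, c=M1/2=2/7, d=(M2−M1)/(6·3)=-37/189, b=Δ1−h1·(2M1+M2)/6=47/21
seg 2: a=4, c=M2/2=-31/21, d=(M3−M2)/(6·3)=65/189, b=Δ2−h2·(2M2+M3)/6=-4/3
seg 3: a=-4, c=M3/2=34/21, d=(M4−M3)/(6·3)=-34/189, b=Δ3−h3·(2M3+M4)/6=-19/21
t_q=9/4 → seg 0, τ=9/4; S=-5+29/21·τ+0·τ²+2/63·τ³=-49/32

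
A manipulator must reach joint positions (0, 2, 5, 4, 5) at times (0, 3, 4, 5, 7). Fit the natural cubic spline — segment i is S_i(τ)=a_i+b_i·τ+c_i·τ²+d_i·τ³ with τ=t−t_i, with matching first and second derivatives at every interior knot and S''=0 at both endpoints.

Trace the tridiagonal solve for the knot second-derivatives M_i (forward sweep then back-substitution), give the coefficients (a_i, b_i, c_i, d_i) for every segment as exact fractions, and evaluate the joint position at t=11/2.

Δ: Δ0=2/3, Δ1=3, Δ2=-1, Δ3=1/2
row 1: diag=8, rhs=14; c'=1/8, d'=7/4
row 2: denom=4−1·1/8=31/8; d'=(-24−1·7/4)/(31/8)=-206/31
row 3: denom=6−1·8/31=178/31; d'=(9−1·-206/31)/(178/31)=485/178
back: M3=485/178
back: M2=-206/31−8/31·485/178=-654/89
back: M1=7/4−1/8·-654/89=475/178
M: M0=0, M1=475/178, M2=-654/89, M3=485/178, M4=0
seg 0: a=0, c=M0/2=0, d=(M1−M0)/(6·3)=475/3204, b=Δ0−h0·(2M0+M1)/6=-713/1068
seg 1: a=2, c=M1/2=475/356, d=(M2−M1)/(6·1)=-1783/1068, b=Δ1−h1·(2M1+M2)/6=1781/534
seg 2: a=5, c=M2/2=-327/89, d=(M3−M2)/(6·1)=1793/1068, b=Δ2−h2·(2M2+M3)/6=1063/1068
seg 3: a=4, c=M3/2=485/356, d=(M4−M3)/(6·2)=-485/2136, b=Δ3−h3·(2M3+M4)/6=-703/534
t_q=11/2 → seg 3, τ=1/2; S=4+-703/534·τ+485/356·τ²+-485/2136·τ³=20813/5696

  seg 0: a=0 b=-713/1068 c=0 d=475/3204
  seg 1: a=2 b=1781/534 c=475/356 d=-1783/1068
  seg 2: a=5 b=1063/1068 c=-327/89 d=1793/1068
  seg 3: a=4 b=-703/534 c=485/356 d=-485/2136
S(11/2) = 20813/5696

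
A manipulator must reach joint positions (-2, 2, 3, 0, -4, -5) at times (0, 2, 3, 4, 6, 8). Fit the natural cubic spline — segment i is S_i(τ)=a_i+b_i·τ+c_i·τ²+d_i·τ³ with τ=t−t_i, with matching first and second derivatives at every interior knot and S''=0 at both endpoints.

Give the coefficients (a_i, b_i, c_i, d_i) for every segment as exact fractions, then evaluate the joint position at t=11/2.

  seg 0: a=-2 b=951/482 c=0 d=13/1928
  seg 1: a=2 b=495/241 c=39/964 d=-1055/964
  seg 2: a=3 b=-1107/964 c=-1563/482 d=1341/964
  seg 3: a=0 b=-834/241 c=897/964 d=-193/1928
  seg 4: a=-4 b=-453/482 c=159/482 d=-53/964
S(11/2) = -52983/15424

Δ: Δ0=2, Δ1=1, Δ2=-3, Δ3=-2, Δ4=-1/2
row 1: diag=6, rhs=-6; c'=1/6, d'=-1
row 2: denom=4−1·1/6=23/6; d'=(-24−1·-1)/(23/6)=-6
row 3: denom=6−1·6/23=132/23; d'=(6−1·-6)/(132/23)=23/11
row 4: denom=8−2·23/66=241/33; d'=(9−2·23/11)/(241/33)=159/241
back: M4=159/241
back: M3=23/11−23/66·159/241=897/482
back: M2=-6−6/23·897/482=-1563/241
back: M1=-1−1/6·-1563/241=39/482
M: M0=0, M1=39/482, M2=-1563/241, M3=897/482, M4=159/241, M5=0
seg 0: a=-2, c=M0/2=0, d=(M1−M0)/(6·2)=13/1928, b=Δ0−h0·(2M0+M1)/6=951/482
seg 1: a=2, c=M1/2=39/964, d=(M2−M1)/(6·1)=-1055/964, b=Δ1−h1·(2M1+M2)/6=495/241
seg 2: a=3, c=M2/2=-1563/482, d=(M3−M2)/(6·1)=1341/964, b=Δ2−h2·(2M2+M3)/6=-1107/964
seg 3: a=0, c=M3/2=897/964, d=(M4−M3)/(6·2)=-193/1928, b=Δ3−h3·(2M3+M4)/6=-834/241
seg 4: a=-4, c=M4/2=159/482, d=(M5−M4)/(6·2)=-53/964, b=Δ4−h4·(2M4+M5)/6=-453/482
t_q=11/2 → seg 3, τ=3/2; S=0+-834/241·τ+897/964·τ²+-193/1928·τ³=-52983/15424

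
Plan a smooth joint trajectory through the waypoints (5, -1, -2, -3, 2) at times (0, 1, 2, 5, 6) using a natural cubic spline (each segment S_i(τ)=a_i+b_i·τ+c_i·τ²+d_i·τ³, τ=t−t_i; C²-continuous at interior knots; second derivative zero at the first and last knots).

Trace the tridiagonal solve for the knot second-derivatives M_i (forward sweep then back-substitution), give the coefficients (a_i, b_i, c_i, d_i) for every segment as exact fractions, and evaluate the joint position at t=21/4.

Δ: Δ0=-6, Δ1=-1, Δ2=-1/3, Δ3=5
row 1: diag=4, rhs=30; c'=1/4, d'=15/2
row 2: denom=8−1·1/4=31/4; d'=(4−1·15/2)/(31/4)=-14/31
row 3: denom=8−3·12/31=212/31; d'=(32−3·-14/31)/(212/31)=517/106
back: M3=517/106
back: M2=-14/31−12/31·517/106=-124/53
back: M1=15/2−1/4·-124/53=857/106
M: M0=0, M1=857/106, M2=-124/53, M3=517/106, M4=0
seg 0: a=5, c=M0/2=0, d=(M1−M0)/(6·1)=857/636, b=Δ0−h0·(2M0+M1)/6=-4673/636
seg 1: a=-1, c=M1/2=857/212, d=(M2−M1)/(6·1)=-1105/636, b=Δ1−h1·(2M1+M2)/6=-1051/318
seg 2: a=-2, c=M2/2=-62/53, d=(M3−M2)/(6·3)=85/212, b=Δ2−h2·(2M2+M3)/6=-275/636
seg 3: a=-3, c=M3/2=517/212, d=(M4−M3)/(6·1)=-517/636, b=Δ3−h3·(2M3+M4)/6=1073/318
t_q=21/4 → seg 3, τ=1/4; S=-3+1073/318·τ+517/212·τ²+-517/636·τ³=-27363/13568

  seg 0: a=5 b=-4673/636 c=0 d=857/636
  seg 1: a=-1 b=-1051/318 c=857/212 d=-1105/636
  seg 2: a=-2 b=-275/636 c=-62/53 d=85/212
  seg 3: a=-3 b=1073/318 c=517/212 d=-517/636
S(21/4) = -27363/13568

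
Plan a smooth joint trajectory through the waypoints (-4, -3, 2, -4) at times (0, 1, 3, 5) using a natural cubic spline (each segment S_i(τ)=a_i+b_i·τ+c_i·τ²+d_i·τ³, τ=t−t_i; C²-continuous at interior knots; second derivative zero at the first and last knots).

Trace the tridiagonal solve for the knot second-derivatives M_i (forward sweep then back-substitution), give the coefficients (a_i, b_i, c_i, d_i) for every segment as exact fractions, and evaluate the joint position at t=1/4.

  seg 0: a=-4 b=21/44 c=0 d=23/44
  seg 1: a=-3 b=45/22 c=69/44 d=-59/88
  seg 2: a=2 b=3/11 c=-27/11 d=9/22
S(1/4) = -10905/2816

Δ: Δ0=1, Δ1=5/2, Δ2=-3
row 1: diag=6, rhs=9; c'=1/3, d'=3/2
row 2: denom=8−2·1/3=22/3; d'=(-33−2·3/2)/(22/3)=-54/11
back: M2=-54/11
back: M1=3/2−1/3·-54/11=69/22
M: M0=0, M1=69/22, M2=-54/11, M3=0
seg 0: a=-4, c=M0/2=0, d=(M1−M0)/(6·1)=23/44, b=Δ0−h0·(2M0+M1)/6=21/44
seg 1: a=-3, c=M1/2=69/44, d=(M2−M1)/(6·2)=-59/88, b=Δ1−h1·(2M1+M2)/6=45/22
seg 2: a=2, c=M2/2=-27/11, d=(M3−M2)/(6·2)=9/22, b=Δ2−h2·(2M2+M3)/6=3/11
t_q=1/4 → seg 0, τ=1/4; S=-4+21/44·τ+0·τ²+23/44·τ³=-10905/2816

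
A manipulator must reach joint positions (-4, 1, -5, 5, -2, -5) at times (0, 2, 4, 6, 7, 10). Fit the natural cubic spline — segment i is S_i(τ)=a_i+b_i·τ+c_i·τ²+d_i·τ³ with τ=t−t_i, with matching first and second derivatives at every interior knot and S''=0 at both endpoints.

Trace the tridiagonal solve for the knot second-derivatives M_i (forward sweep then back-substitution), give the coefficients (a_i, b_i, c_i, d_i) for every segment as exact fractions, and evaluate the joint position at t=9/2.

  seg 0: a=-4 b=6257/1282 c=0 d=-763/1282
  seg 1: a=1 b=-2899/1282 c=-2289/641 d=8209/5128
  seg 2: a=-5 b=1708/641 c=15471/2564 d=-12477/5128
  seg 3: a=5 b=-3073/1282 c=-5490/641 d=5079/1282
  seg 4: a=-2 b=-4898/641 c=4257/1282 d=-473/1282
S(9/2) = -101057/41024

Δ: Δ0=5/2, Δ1=-3, Δ2=5, Δ3=-7, Δ4=-1
row 1: diag=8, rhs=-33; c'=1/4, d'=-33/8
row 2: denom=8−2·1/4=15/2; d'=(48−2·-33/8)/(15/2)=15/2
row 3: denom=6−2·4/15=82/15; d'=(-72−2·15/2)/(82/15)=-1305/82
row 4: denom=8−1·15/82=641/82; d'=(36−1·-1305/82)/(641/82)=4257/641
back: M4=4257/641
back: M3=-1305/82−15/82·4257/641=-10980/641
back: M2=15/2−4/15·-10980/641=15471/1282
back: M1=-33/8−1/4·15471/1282=-4578/641
M: M0=0, M1=-4578/641, M2=15471/1282, M3=-10980/641, M4=4257/641, M5=0
seg 0: a=-4, c=M0/2=0, d=(M1−M0)/(6·2)=-763/1282, b=Δ0−h0·(2M0+M1)/6=6257/1282
seg 1: a=1, c=M1/2=-2289/641, d=(M2−M1)/(6·2)=8209/5128, b=Δ1−h1·(2M1+M2)/6=-2899/1282
seg 2: a=-5, c=M2/2=15471/2564, d=(M3−M2)/(6·2)=-12477/5128, b=Δ2−h2·(2M2+M3)/6=1708/641
seg 3: a=5, c=M3/2=-5490/641, d=(M4−M3)/(6·1)=5079/1282, b=Δ3−h3·(2M3+M4)/6=-3073/1282
seg 4: a=-2, c=M4/2=4257/1282, d=(M5−M4)/(6·3)=-473/1282, b=Δ4−h4·(2M4+M5)/6=-4898/641
t_q=9/2 → seg 2, τ=1/2; S=-5+1708/641·τ+15471/2564·τ²+-12477/5128·τ³=-101057/41024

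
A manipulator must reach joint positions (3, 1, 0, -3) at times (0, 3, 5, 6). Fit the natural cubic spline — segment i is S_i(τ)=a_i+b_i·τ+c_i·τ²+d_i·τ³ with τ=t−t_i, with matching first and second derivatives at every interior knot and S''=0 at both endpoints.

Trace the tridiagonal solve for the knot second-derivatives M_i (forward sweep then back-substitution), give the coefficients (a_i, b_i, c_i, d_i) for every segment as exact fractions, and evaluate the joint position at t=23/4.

Δ: Δ0=-2/3, Δ1=-1/2, Δ2=-3
row 1: diag=10, rhs=1; c'=1/5, d'=1/10
row 2: denom=6−2·1/5=28/5; d'=(-15−2·1/10)/(28/5)=-19/7
back: M2=-19/7
back: M1=1/10−1/5·-19/7=9/14
M: M0=0, M1=9/14, M2=-19/7, M3=0
seg 0: a=3, c=M0/2=0, d=(M1−M0)/(6·3)=1/28, b=Δ0−h0·(2M0+M1)/6=-83/84
seg 1: a=1, c=M1/2=9/28, d=(M2−M1)/(6·2)=-47/168, b=Δ1−h1·(2M1+M2)/6=-1/42
seg 2: a=0, c=M2/2=-19/14, d=(M3−M2)/(6·1)=19/42, b=Δ2−h2·(2M2+M3)/6=-44/21
t_q=23/4 → seg 2, τ=3/4; S=0+-44/21·τ+-19/14·τ²+19/42·τ³=-1921/896

  seg 0: a=3 b=-83/84 c=0 d=1/28
  seg 1: a=1 b=-1/42 c=9/28 d=-47/168
  seg 2: a=0 b=-44/21 c=-19/14 d=19/42
S(23/4) = -1921/896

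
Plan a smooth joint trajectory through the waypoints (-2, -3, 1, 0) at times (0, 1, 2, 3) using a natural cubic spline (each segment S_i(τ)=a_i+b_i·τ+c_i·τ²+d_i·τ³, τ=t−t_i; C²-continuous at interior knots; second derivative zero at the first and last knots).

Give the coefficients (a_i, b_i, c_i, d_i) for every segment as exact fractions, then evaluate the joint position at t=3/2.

Δ: Δ0=-1, Δ1=4, Δ2=-1
row 1: diag=4, rhs=30; c'=1/4, d'=15/2
row 2: denom=4−1·1/4=15/4; d'=(-30−1·15/2)/(15/4)=-10
back: M2=-10
back: M1=15/2−1/4·-10=10
M: M0=0, M1=10, M2=-10, M3=0
seg 0: a=-2, c=M0/2=0, d=(M1−M0)/(6·1)=5/3, b=Δ0−h0·(2M0+M1)/6=-8/3
seg 1: a=-3, c=M1/2=5, d=(M2−M1)/(6·1)=-10/3, b=Δ1−h1·(2M1+M2)/6=7/3
seg 2: a=1, c=M2/2=-5, d=(M3−M2)/(6·1)=5/3, b=Δ2−h2·(2M2+M3)/6=7/3
t_q=3/2 → seg 1, τ=1/2; S=-3+7/3·τ+5·τ²+-10/3·τ³=-1

  seg 0: a=-2 b=-8/3 c=0 d=5/3
  seg 1: a=-3 b=7/3 c=5 d=-10/3
  seg 2: a=1 b=7/3 c=-5 d=5/3
S(3/2) = -1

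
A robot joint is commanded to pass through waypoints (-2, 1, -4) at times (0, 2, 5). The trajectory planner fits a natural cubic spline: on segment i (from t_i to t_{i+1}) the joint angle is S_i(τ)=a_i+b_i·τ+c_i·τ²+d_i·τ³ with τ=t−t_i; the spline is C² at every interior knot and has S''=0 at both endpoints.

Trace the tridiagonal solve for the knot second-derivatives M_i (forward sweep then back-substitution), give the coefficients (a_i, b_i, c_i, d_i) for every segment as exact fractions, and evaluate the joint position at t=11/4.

  seg 0: a=-2 b=32/15 c=0 d=-19/120
  seg 1: a=1 b=7/30 c=-19/20 d=19/180
S(11/4) = 877/1280

Δ: Δ0=3/2, Δ1=-5/3
row 1: diag=10, rhs=-19; c'=3/10, d'=-19/10
back: M1=-19/10
M: M0=0, M1=-19/10, M2=0
seg 0: a=-2, c=M0/2=0, d=(M1−M0)/(6·2)=-19/120, b=Δ0−h0·(2M0+M1)/6=32/15
seg 1: a=1, c=M1/2=-19/20, d=(M2−M1)/(6·3)=19/180, b=Δ1−h1·(2M1+M2)/6=7/30
t_q=11/4 → seg 1, τ=3/4; S=1+7/30·τ+-19/20·τ²+19/180·τ³=877/1280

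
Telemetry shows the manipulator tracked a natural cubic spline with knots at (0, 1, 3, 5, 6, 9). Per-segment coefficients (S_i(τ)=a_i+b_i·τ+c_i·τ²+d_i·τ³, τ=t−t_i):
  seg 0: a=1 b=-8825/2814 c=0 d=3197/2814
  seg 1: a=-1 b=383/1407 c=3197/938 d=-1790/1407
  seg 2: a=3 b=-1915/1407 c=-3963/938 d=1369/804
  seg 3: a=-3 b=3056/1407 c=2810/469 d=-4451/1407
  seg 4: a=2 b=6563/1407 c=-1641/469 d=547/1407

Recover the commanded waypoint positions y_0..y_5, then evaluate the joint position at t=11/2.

y_0=1 y_1=-1 y_2=3 y_3=-3 y_4=2 y_5=-5
S(11/2) = -435/536

y_0 = S_0(0) = a_0 = 1
y_1 = S_1(0) = a_1 = -1
y_2 = S_2(0) = a_2 = 3
y_3 = S_3(0) = a_3 = -3
y_4 = S_4(0) = a_4 = 2
y_5 = S_4(3) = -5
t_q=11/2 is in segment 3 (τ=1/2); S_3(τ)=-435/536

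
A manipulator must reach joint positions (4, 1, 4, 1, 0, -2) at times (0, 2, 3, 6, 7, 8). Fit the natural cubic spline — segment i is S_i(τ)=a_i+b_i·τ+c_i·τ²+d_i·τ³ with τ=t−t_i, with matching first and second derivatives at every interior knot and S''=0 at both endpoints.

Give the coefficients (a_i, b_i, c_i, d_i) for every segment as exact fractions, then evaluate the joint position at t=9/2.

Δ: Δ0=-3/2, Δ1=3, Δ2=-1, Δ3=-1, Δ4=-2
row 1: diag=6, rhs=27; c'=1/6, d'=9/2
row 2: denom=8−1·1/6=47/6; d'=(-24−1·9/2)/(47/6)=-171/47
row 3: denom=8−3·18/47=322/47; d'=(0−3·-171/47)/(322/47)=513/322
row 4: denom=4−1·47/322=1241/322; d'=(-6−1·513/322)/(1241/322)=-2445/1241
back: M4=-2445/1241
back: M3=513/322−47/322·-2445/1241=2334/1241
back: M2=-171/47−18/47·2334/1241=-5409/1241
back: M1=9/2−1/6·-5409/1241=6486/1241
M: M0=0, M1=6486/1241, M2=-5409/1241, M3=2334/1241, M4=-2445/1241, M5=0
seg 0: a=4, c=M0/2=0, d=(M1−M0)/(6·2)=1081/2482, b=Δ0−h0·(2M0+M1)/6=-8047/2482
seg 1: a=1, c=M1/2=3243/1241, d=(M2−M1)/(6·1)=-3965/2482, b=Δ1−h1·(2M1+M2)/6=4925/2482
seg 2: a=4, c=M2/2=-5409/2482, d=(M3−M2)/(6·3)=2581/7446, b=Δ2−h2·(2M2+M3)/6=3001/1241
seg 3: a=1, c=M3/2=1167/1241, d=(M4−M3)/(6·1)=-1593/2482, b=Δ3−h3·(2M3+M4)/6=-3223/2482
seg 4: a=0, c=M4/2=-2445/2482, d=(M5−M4)/(6·1)=815/2482, b=Δ4−h4·(2M4+M5)/6=-1667/1241
t_q=9/2 → seg 2, τ=3/2; S=4+3001/1241·τ+-5409/2482·τ²+2581/7446·τ³=77315/19856

  seg 0: a=4 b=-8047/2482 c=0 d=1081/2482
  seg 1: a=1 b=4925/2482 c=3243/1241 d=-3965/2482
  seg 2: a=4 b=3001/1241 c=-5409/2482 d=2581/7446
  seg 3: a=1 b=-3223/2482 c=1167/1241 d=-1593/2482
  seg 4: a=0 b=-1667/1241 c=-2445/2482 d=815/2482
S(9/2) = 77315/19856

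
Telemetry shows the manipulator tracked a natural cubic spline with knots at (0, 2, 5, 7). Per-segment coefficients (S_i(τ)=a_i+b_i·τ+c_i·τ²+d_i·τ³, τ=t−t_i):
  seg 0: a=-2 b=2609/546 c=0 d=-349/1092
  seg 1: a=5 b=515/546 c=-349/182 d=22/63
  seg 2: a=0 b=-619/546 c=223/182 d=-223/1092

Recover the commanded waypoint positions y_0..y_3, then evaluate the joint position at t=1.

y_0=-2 y_1=5 y_2=0 y_3=1
S(1) = 895/364

y_0 = S_0(0) = a_0 = -2
y_1 = S_1(0) = a_1 = 5
y_2 = S_2(0) = a_2 = 0
y_3 = S_2(2) = 1
t_q=1 is in segment 0 (τ=1); S_0(τ)=895/364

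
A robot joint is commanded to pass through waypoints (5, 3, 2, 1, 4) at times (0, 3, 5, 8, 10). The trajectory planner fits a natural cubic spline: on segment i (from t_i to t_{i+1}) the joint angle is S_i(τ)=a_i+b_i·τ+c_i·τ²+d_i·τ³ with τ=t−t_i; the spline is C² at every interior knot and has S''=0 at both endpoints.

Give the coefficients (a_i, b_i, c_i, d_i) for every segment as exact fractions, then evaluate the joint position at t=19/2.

  seg 0: a=5 b=-1297/1740 c=0 d=137/15660
  seg 1: a=3 b=-443/870 c=137/1740 d=-43/1160
  seg 2: a=2 b=-278/435 c=-25/174 d=641/7830
  seg 3: a=1 b=617/870 c=86/145 d=-43/435
S(19/2) = 711/232

Δ: Δ0=-2/3, Δ1=-1/2, Δ2=-1/3, Δ3=3/2
row 1: diag=10, rhs=1; c'=1/5, d'=1/10
row 2: denom=10−2·1/5=48/5; d'=(1−2·1/10)/(48/5)=1/12
row 3: denom=10−3·5/16=145/16; d'=(11−3·1/12)/(145/16)=172/145
back: M3=172/145
back: M2=1/12−5/16·172/145=-25/87
back: M1=1/10−1/5·-25/87=137/870
M: M0=0, M1=137/870, M2=-25/87, M3=172/145, M4=0
seg 0: a=5, c=M0/2=0, d=(M1−M0)/(6·3)=137/15660, b=Δ0−h0·(2M0+M1)/6=-1297/1740
seg 1: a=3, c=M1/2=137/1740, d=(M2−M1)/(6·2)=-43/1160, b=Δ1−h1·(2M1+M2)/6=-443/870
seg 2: a=2, c=M2/2=-25/174, d=(M3−M2)/(6·3)=641/7830, b=Δ2−h2·(2M2+M3)/6=-278/435
seg 3: a=1, c=M3/2=86/145, d=(M4−M3)/(6·2)=-43/435, b=Δ3−h3·(2M3+M4)/6=617/870
t_q=19/2 → seg 3, τ=3/2; S=1+617/870·τ+86/145·τ²+-43/435·τ³=711/232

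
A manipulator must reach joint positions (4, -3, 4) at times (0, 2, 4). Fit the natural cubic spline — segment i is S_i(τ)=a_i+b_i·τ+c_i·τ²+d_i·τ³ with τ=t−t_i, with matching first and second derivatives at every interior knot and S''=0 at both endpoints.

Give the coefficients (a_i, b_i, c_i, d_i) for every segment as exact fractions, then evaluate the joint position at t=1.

  seg 0: a=4 b=-21/4 c=0 d=7/16
  seg 1: a=-3 b=0 c=21/8 d=-7/16
S(1) = -13/16

Δ: Δ0=-7/2, Δ1=7/2
row 1: diag=8, rhs=42; c'=1/4, d'=21/4
back: M1=21/4
M: M0=0, M1=21/4, M2=0
seg 0: a=4, c=M0/2=0, d=(M1−M0)/(6·2)=7/16, b=Δ0−h0·(2M0+M1)/6=-21/4
seg 1: a=-3, c=M1/2=21/8, d=(M2−M1)/(6·2)=-7/16, b=Δ1−h1·(2M1+M2)/6=0
t_q=1 → seg 0, τ=1; S=4+-21/4·τ+0·τ²+7/16·τ³=-13/16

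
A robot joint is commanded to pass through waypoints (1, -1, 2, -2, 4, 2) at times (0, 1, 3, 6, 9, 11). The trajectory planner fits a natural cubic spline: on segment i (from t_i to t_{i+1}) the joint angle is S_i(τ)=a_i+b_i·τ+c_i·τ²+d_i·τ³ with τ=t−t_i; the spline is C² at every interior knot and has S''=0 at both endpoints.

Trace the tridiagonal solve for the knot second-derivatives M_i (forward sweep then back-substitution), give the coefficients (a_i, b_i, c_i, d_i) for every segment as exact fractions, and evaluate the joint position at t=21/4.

  seg 0: a=1 b=-15805/5676 c=0 d=4453/5676
  seg 1: a=-1 b=-1223/2838 c=4453/1892 d=-7879/11352
  seg 2: a=2 b=929/1419 c=-1713/946 d=9775/25542
  seg 3: a=-2 b=349/2838 c=2318/1419 d=-8581/25542
  seg 4: a=4 b=1211/1419 c=-1315/946 d=1315/5676
S(21/4) = -80815/60544

Δ: Δ0=-2, Δ1=3/2, Δ2=-4/3, Δ3=2, Δ4=-1
row 1: diag=6, rhs=21; c'=1/3, d'=7/2
row 2: denom=10−2·1/3=28/3; d'=(-17−2·7/2)/(28/3)=-18/7
row 3: denom=12−3·9/28=309/28; d'=(20−3·-18/7)/(309/28)=776/309
row 4: denom=10−3·28/103=946/103; d'=(-18−3·776/309)/(946/103)=-1315/473
back: M4=-1315/473
back: M3=776/309−28/103·-1315/473=4636/1419
back: M2=-18/7−9/28·4636/1419=-1713/473
back: M1=7/2−1/3·-1713/473=4453/946
M: M0=0, M1=4453/946, M2=-1713/473, M3=4636/1419, M4=-1315/473, M5=0
seg 0: a=1, c=M0/2=0, d=(M1−M0)/(6·1)=4453/5676, b=Δ0−h0·(2M0+M1)/6=-15805/5676
seg 1: a=-1, c=M1/2=4453/1892, d=(M2−M1)/(6·2)=-7879/11352, b=Δ1−h1·(2M1+M2)/6=-1223/2838
seg 2: a=2, c=M2/2=-1713/946, d=(M3−M2)/(6·3)=9775/25542, b=Δ2−h2·(2M2+M3)/6=929/1419
seg 3: a=-2, c=M3/2=2318/1419, d=(M4−M3)/(6·3)=-8581/25542, b=Δ3−h3·(2M3+M4)/6=349/2838
seg 4: a=4, c=M4/2=-1315/946, d=(M5−M4)/(6·2)=1315/5676, b=Δ4−h4·(2M4+M5)/6=1211/1419
t_q=21/4 → seg 2, τ=9/4; S=2+929/1419·τ+-1713/946·τ²+9775/25542·τ³=-80815/60544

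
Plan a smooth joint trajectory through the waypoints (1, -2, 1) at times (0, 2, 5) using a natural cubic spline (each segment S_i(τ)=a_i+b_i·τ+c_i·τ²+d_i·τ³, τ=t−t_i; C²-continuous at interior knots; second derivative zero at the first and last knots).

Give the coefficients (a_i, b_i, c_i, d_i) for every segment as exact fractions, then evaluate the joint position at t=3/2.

  seg 0: a=1 b=-2 c=0 d=1/8
  seg 1: a=-2 b=-1/2 c=3/4 d=-1/12
S(3/2) = -101/64

Δ: Δ0=-3/2, Δ1=1
row 1: diag=10, rhs=15; c'=3/10, d'=3/2
back: M1=3/2
M: M0=0, M1=3/2, M2=0
seg 0: a=1, c=M0/2=0, d=(M1−M0)/(6·2)=1/8, b=Δ0−h0·(2M0+M1)/6=-2
seg 1: a=-2, c=M1/2=3/4, d=(M2−M1)/(6·3)=-1/12, b=Δ1−h1·(2M1+M2)/6=-1/2
t_q=3/2 → seg 0, τ=3/2; S=1+-2·τ+0·τ²+1/8·τ³=-101/64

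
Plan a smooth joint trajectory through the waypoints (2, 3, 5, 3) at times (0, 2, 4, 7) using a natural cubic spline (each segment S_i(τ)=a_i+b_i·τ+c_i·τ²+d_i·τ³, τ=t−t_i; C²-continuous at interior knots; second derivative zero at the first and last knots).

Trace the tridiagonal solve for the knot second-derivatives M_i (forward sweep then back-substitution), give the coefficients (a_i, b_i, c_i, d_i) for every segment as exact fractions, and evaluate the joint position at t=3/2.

Δ: Δ0=1/2, Δ1=1, Δ2=-2/3
row 1: diag=8, rhs=3; c'=1/4, d'=3/8
row 2: denom=10−2·1/4=19/2; d'=(-10−2·3/8)/(19/2)=-43/38
back: M2=-43/38
back: M1=3/8−1/4·-43/38=25/38
M: M0=0, M1=25/38, M2=-43/38, M3=0
seg 0: a=2, c=M0/2=0, d=(M1−M0)/(6·2)=25/456, b=Δ0−h0·(2M0+M1)/6=16/57
seg 1: a=3, c=M1/2=25/76, d=(M2−M1)/(6·2)=-17/114, b=Δ1−h1·(2M1+M2)/6=107/114
seg 2: a=5, c=M2/2=-43/76, d=(M3−M2)/(6·3)=43/684, b=Δ2−h2·(2M2+M3)/6=53/114
t_q=3/2 → seg 0, τ=3/2; S=2+16/57·τ+0·τ²+25/456·τ³=3169/1216

  seg 0: a=2 b=16/57 c=0 d=25/456
  seg 1: a=3 b=107/114 c=25/76 d=-17/114
  seg 2: a=5 b=53/114 c=-43/76 d=43/684
S(3/2) = 3169/1216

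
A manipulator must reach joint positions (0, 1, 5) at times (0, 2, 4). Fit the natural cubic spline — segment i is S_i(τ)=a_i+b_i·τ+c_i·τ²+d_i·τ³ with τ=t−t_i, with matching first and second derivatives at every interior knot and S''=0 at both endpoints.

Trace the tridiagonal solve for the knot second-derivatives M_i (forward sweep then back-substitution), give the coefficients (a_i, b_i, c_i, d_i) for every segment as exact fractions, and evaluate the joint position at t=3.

  seg 0: a=0 b=1/8 c=0 d=3/32
  seg 1: a=1 b=5/4 c=9/16 d=-3/32
S(3) = 87/32

Δ: Δ0=1/2, Δ1=2
row 1: diag=8, rhs=9; c'=1/4, d'=9/8
back: M1=9/8
M: M0=0, M1=9/8, M2=0
seg 0: a=0, c=M0/2=0, d=(M1−M0)/(6·2)=3/32, b=Δ0−h0·(2M0+M1)/6=1/8
seg 1: a=1, c=M1/2=9/16, d=(M2−M1)/(6·2)=-3/32, b=Δ1−h1·(2M1+M2)/6=5/4
t_q=3 → seg 1, τ=1; S=1+5/4·τ+9/16·τ²+-3/32·τ³=87/32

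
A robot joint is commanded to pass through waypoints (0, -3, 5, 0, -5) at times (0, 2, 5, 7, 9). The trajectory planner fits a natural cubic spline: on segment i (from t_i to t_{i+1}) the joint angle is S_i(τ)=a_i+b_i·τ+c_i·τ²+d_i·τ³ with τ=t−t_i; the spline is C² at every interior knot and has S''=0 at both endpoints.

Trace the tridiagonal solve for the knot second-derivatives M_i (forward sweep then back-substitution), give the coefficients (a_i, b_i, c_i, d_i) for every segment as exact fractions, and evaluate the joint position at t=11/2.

  seg 0: a=0 b=-1435/516 c=0 d=661/2064
  seg 1: a=-3 b=137/129 c=661/344 d=-159/344
  seg 2: a=5 b=115/1032 c=-385/172 d=1925/4128
  seg 3: a=0 b=-1675/516 c=385/688 d=-385/4128
S(11/2) = 50135/11008

Δ: Δ0=-3/2, Δ1=8/3, Δ2=-5/2, Δ3=-5/2
row 1: diag=10, rhs=25; c'=3/10, d'=5/2
row 2: denom=10−3·3/10=91/10; d'=(-31−3·5/2)/(91/10)=-55/13
row 3: denom=8−2·20/91=688/91; d'=(0−2·-55/13)/(688/91)=385/344
back: M3=385/344
back: M2=-55/13−20/91·385/344=-385/86
back: M1=5/2−3/10·-385/86=661/172
M: M0=0, M1=661/172, M2=-385/86, M3=385/344, M4=0
seg 0: a=0, c=M0/2=0, d=(M1−M0)/(6·2)=661/2064, b=Δ0−h0·(2M0+M1)/6=-1435/516
seg 1: a=-3, c=M1/2=661/344, d=(M2−M1)/(6·3)=-159/344, b=Δ1−h1·(2M1+M2)/6=137/129
seg 2: a=5, c=M2/2=-385/172, d=(M3−M2)/(6·2)=1925/4128, b=Δ2−h2·(2M2+M3)/6=115/1032
seg 3: a=0, c=M3/2=385/688, d=(M4−M3)/(6·2)=-385/4128, b=Δ3−h3·(2M3+M4)/6=-1675/516
t_q=11/2 → seg 2, τ=1/2; S=5+115/1032·τ+-385/172·τ²+1925/4128·τ³=50135/11008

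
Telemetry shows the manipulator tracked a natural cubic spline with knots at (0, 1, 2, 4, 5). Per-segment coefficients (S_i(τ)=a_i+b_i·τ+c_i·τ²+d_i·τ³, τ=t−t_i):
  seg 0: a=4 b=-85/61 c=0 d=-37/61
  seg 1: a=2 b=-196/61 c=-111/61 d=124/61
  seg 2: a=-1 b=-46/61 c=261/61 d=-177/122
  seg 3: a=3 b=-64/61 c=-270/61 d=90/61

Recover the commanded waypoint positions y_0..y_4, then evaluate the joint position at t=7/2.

y_0 = S_0(0) = a_0 = 4
y_1 = S_1(0) = a_1 = 2
y_2 = S_2(0) = a_2 = -1
y_3 = S_3(0) = a_3 = 3
y_4 = S_3(1) = -1
t_q=7/2 is in segment 2 (τ=3/2); S_2(τ)=2537/976

y_0=4 y_1=2 y_2=-1 y_3=3 y_4=-1
S(7/2) = 2537/976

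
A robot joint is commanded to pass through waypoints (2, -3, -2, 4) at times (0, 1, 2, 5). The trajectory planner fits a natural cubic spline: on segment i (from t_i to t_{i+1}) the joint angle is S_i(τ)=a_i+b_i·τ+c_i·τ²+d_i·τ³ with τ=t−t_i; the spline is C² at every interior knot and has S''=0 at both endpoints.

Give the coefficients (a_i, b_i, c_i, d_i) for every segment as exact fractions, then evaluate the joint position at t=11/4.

Δ: Δ0=-5, Δ1=1, Δ2=2
row 1: diag=4, rhs=36; c'=1/4, d'=9
row 2: denom=8−1·1/4=31/4; d'=(6−1·9)/(31/4)=-12/31
back: M2=-12/31
back: M1=9−1/4·-12/31=282/31
M: M0=0, M1=282/31, M2=-12/31, M3=0
seg 0: a=2, c=M0/2=0, d=(M1−M0)/(6·1)=47/31, b=Δ0−h0·(2M0+M1)/6=-202/31
seg 1: a=-3, c=M1/2=141/31, d=(M2−M1)/(6·1)=-49/31, b=Δ1−h1·(2M1+M2)/6=-61/31
seg 2: a=-2, c=M2/2=-6/31, d=(M3−M2)/(6·3)=2/93, b=Δ2−h2·(2M2+M3)/6=74/31
t_q=11/4 → seg 2, τ=3/4; S=-2+74/31·τ+-6/31·τ²+2/93·τ³=-307/992

  seg 0: a=2 b=-202/31 c=0 d=47/31
  seg 1: a=-3 b=-61/31 c=141/31 d=-49/31
  seg 2: a=-2 b=74/31 c=-6/31 d=2/93
S(11/4) = -307/992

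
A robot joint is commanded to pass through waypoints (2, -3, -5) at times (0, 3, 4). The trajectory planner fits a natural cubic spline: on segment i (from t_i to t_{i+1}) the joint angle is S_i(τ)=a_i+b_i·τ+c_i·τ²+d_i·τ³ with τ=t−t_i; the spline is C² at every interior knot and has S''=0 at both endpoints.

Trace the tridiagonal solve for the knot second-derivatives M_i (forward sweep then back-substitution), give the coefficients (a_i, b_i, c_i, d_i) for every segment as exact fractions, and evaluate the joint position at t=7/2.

Δ: Δ0=-5/3, Δ1=-2
row 1: diag=8, rhs=-2; c'=1/8, d'=-1/4
back: M1=-1/4
M: M0=0, M1=-1/4, M2=0
seg 0: a=2, c=M0/2=0, d=(M1−M0)/(6·3)=-1/72, b=Δ0−h0·(2M0+M1)/6=-37/24
seg 1: a=-3, c=M1/2=-1/8, d=(M2−M1)/(6·1)=1/24, b=Δ1−h1·(2M1+M2)/6=-23/12
t_q=7/2 → seg 1, τ=1/2; S=-3+-23/12·τ+-1/8·τ²+1/24·τ³=-255/64

  seg 0: a=2 b=-37/24 c=0 d=-1/72
  seg 1: a=-3 b=-23/12 c=-1/8 d=1/24
S(7/2) = -255/64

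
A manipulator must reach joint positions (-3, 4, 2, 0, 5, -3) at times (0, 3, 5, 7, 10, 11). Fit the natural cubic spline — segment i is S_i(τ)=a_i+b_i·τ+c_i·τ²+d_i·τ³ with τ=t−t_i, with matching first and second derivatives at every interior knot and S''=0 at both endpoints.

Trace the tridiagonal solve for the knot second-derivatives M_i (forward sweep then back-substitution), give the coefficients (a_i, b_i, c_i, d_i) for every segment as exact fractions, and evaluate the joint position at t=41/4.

Δ: Δ0=7/3, Δ1=-1, Δ2=-1, Δ3=5/3, Δ4=-8
row 1: diag=10, rhs=-20; c'=1/5, d'=-2
row 2: denom=8−2·1/5=38/5; d'=(0−2·-2)/(38/5)=10/19
row 3: denom=10−2·5/19=180/19; d'=(16−2·10/19)/(180/19)=71/45
row 4: denom=8−3·19/60=141/20; d'=(-58−3·71/45)/(141/20)=-3764/423
back: M4=-3764/423
back: M3=71/45−19/60·-3764/423=5578/1269
back: M2=10/19−5/19·5578/1269=-800/1269
back: M1=-2−1/5·-800/1269=-2378/1269
M: M0=0, M1=-2378/1269, M2=-800/1269, M3=5578/1269, M4=-3764/423, M5=0
seg 0: a=-3, c=M0/2=0, d=(M1−M0)/(6·3)=-1189/11421, b=Δ0−h0·(2M0+M1)/6=4150/1269
seg 1: a=4, c=M1/2=-1189/1269, d=(M2−M1)/(6·2)=263/2538, b=Δ1−h1·(2M1+M2)/6=583/1269
seg 2: a=2, c=M2/2=-400/1269, d=(M3−M2)/(6·2)=1063/2538, b=Δ2−h2·(2M2+M3)/6=-865/423
seg 3: a=0, c=M3/2=2789/1269, d=(M4−M3)/(6·3)=-8435/11421, b=Δ3−h3·(2M3+M4)/6=2183/1269
seg 4: a=5, c=M4/2=-1882/423, d=(M5−M4)/(6·1)=1882/1269, b=Δ4−h4·(2M4+M5)/6=-6388/1269
t_q=41/4 → seg 4, τ=1/4; S=5+-6388/1269·τ+-1882/423·τ²+1882/1269·τ³=47195/13536

  seg 0: a=-3 b=4150/1269 c=0 d=-1189/11421
  seg 1: a=4 b=583/1269 c=-1189/1269 d=263/2538
  seg 2: a=2 b=-865/423 c=-400/1269 d=1063/2538
  seg 3: a=0 b=2183/1269 c=2789/1269 d=-8435/11421
  seg 4: a=5 b=-6388/1269 c=-1882/423 d=1882/1269
S(41/4) = 47195/13536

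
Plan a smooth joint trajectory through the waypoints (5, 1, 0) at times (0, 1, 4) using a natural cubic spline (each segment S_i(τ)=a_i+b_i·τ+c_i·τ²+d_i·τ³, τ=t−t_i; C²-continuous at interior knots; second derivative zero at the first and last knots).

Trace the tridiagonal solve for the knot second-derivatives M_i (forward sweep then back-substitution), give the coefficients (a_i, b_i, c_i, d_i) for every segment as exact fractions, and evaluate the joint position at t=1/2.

  seg 0: a=5 b=-107/24 c=0 d=11/24
  seg 1: a=1 b=-37/12 c=11/8 d=-11/72
S(1/2) = 181/64

Δ: Δ0=-4, Δ1=-1/3
row 1: diag=8, rhs=22; c'=3/8, d'=11/4
back: M1=11/4
M: M0=0, M1=11/4, M2=0
seg 0: a=5, c=M0/2=0, d=(M1−M0)/(6·1)=11/24, b=Δ0−h0·(2M0+M1)/6=-107/24
seg 1: a=1, c=M1/2=11/8, d=(M2−M1)/(6·3)=-11/72, b=Δ1−h1·(2M1+M2)/6=-37/12
t_q=1/2 → seg 0, τ=1/2; S=5+-107/24·τ+0·τ²+11/24·τ³=181/64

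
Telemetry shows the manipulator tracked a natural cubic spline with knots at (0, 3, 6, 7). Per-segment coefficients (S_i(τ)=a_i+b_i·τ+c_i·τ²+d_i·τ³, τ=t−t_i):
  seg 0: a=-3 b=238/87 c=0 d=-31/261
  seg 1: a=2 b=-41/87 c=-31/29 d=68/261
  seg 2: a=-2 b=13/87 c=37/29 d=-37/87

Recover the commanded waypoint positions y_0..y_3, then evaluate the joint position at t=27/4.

y_0 = S_0(0) = a_0 = -3
y_1 = S_1(0) = a_1 = 2
y_2 = S_2(0) = a_2 = -2
y_3 = S_2(1) = -1
t_q=27/4 is in segment 2 (τ=3/4); S_2(τ)=-2505/1856

y_0=-3 y_1=2 y_2=-2 y_3=-1
S(27/4) = -2505/1856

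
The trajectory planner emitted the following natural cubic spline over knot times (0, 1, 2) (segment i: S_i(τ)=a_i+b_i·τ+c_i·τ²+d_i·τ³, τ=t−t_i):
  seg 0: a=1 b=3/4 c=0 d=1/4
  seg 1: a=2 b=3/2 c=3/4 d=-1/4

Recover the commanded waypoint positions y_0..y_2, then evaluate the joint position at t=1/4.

y_0 = S_0(0) = a_0 = 1
y_1 = S_1(0) = a_1 = 2
y_2 = S_1(1) = 4
t_q=1/4 is in segment 0 (τ=1/4); S_0(τ)=305/256

y_0=1 y_1=2 y_2=4
S(1/4) = 305/256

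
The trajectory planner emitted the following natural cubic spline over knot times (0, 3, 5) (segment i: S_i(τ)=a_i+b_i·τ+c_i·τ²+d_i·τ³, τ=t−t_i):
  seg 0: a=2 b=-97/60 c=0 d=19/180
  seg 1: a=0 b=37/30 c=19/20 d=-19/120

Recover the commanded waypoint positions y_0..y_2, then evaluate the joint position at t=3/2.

y_0 = S_0(0) = a_0 = 2
y_1 = S_1(0) = a_1 = 0
y_2 = S_1(2) = 5
t_q=3/2 is in segment 0 (τ=3/2); S_0(τ)=-11/160

y_0=2 y_1=0 y_2=5
S(3/2) = -11/160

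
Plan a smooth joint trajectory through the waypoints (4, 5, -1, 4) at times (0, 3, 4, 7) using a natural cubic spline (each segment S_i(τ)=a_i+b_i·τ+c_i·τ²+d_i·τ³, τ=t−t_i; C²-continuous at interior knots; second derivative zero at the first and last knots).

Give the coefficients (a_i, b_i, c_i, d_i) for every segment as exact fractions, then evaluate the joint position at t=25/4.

  seg 0: a=4 b=28/9 c=0 d=-25/81
  seg 1: a=5 b=-47/9 c=-25/9 d=2
  seg 2: a=-1 b=-43/9 c=29/9 d=-29/81
S(25/4) = 31/64

Δ: Δ0=1/3, Δ1=-6, Δ2=5/3
row 1: diag=8, rhs=-38; c'=1/8, d'=-19/4
row 2: denom=8−1·1/8=63/8; d'=(46−1·-19/4)/(63/8)=58/9
back: M2=58/9
back: M1=-19/4−1/8·58/9=-50/9
M: M0=0, M1=-50/9, M2=58/9, M3=0
seg 0: a=4, c=M0/2=0, d=(M1−M0)/(6·3)=-25/81, b=Δ0−h0·(2M0+M1)/6=28/9
seg 1: a=5, c=M1/2=-25/9, d=(M2−M1)/(6·1)=2, b=Δ1−h1·(2M1+M2)/6=-47/9
seg 2: a=-1, c=M2/2=29/9, d=(M3−M2)/(6·3)=-29/81, b=Δ2−h2·(2M2+M3)/6=-43/9
t_q=25/4 → seg 2, τ=9/4; S=-1+-43/9·τ+29/9·τ²+-29/81·τ³=31/64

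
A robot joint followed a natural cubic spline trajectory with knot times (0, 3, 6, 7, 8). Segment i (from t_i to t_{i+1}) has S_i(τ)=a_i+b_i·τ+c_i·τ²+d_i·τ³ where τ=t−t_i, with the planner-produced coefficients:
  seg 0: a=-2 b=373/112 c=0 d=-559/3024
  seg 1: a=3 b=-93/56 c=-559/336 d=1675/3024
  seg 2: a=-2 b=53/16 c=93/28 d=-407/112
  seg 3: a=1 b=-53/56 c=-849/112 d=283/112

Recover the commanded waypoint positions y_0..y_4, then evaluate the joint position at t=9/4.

y_0 = S_0(0) = a_0 = -2
y_1 = S_1(0) = a_1 = 3
y_2 = S_2(0) = a_2 = -2
y_3 = S_3(0) = a_3 = 1
y_4 = S_3(1) = -5
t_q=9/4 is in segment 0 (τ=9/4); S_0(τ)=3469/1024

y_0=-2 y_1=3 y_2=-2 y_3=1 y_4=-5
S(9/4) = 3469/1024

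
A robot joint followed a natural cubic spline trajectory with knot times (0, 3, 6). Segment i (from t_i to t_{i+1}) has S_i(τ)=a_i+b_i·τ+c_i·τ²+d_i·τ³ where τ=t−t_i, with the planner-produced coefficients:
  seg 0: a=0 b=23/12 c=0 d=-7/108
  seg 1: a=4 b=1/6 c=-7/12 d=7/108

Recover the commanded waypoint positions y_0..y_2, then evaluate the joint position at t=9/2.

y_0 = S_0(0) = a_0 = 0
y_1 = S_1(0) = a_1 = 4
y_2 = S_1(3) = 1
t_q=9/2 is in segment 1 (τ=3/2); S_1(τ)=101/32

y_0=0 y_1=4 y_2=1
S(9/2) = 101/32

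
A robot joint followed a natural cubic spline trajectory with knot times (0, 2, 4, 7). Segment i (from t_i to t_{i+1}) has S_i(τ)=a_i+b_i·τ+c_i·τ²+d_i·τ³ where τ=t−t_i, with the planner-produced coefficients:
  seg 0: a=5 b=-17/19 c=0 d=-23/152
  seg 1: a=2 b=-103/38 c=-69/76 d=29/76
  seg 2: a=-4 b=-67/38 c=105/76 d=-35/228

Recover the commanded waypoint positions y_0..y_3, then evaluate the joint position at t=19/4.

y_0=5 y_1=2 y_2=-4 y_3=-1
S(19/4) = -22423/4864

y_0 = S_0(0) = a_0 = 5
y_1 = S_1(0) = a_1 = 2
y_2 = S_2(0) = a_2 = -4
y_3 = S_2(3) = -1
t_q=19/4 is in segment 2 (τ=3/4); S_2(τ)=-22423/4864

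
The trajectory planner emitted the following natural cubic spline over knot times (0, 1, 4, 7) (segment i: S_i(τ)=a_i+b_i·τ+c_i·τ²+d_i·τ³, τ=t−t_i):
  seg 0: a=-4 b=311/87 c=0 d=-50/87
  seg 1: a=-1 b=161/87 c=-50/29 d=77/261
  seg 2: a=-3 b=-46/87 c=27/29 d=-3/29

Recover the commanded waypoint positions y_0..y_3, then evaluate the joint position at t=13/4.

y_0=-4 y_1=-1 y_2=-3 y_3=1
S(13/4) = -4091/1856

y_0 = S_0(0) = a_0 = -4
y_1 = S_1(0) = a_1 = -1
y_2 = S_2(0) = a_2 = -3
y_3 = S_2(3) = 1
t_q=13/4 is in segment 1 (τ=9/4); S_1(τ)=-4091/1856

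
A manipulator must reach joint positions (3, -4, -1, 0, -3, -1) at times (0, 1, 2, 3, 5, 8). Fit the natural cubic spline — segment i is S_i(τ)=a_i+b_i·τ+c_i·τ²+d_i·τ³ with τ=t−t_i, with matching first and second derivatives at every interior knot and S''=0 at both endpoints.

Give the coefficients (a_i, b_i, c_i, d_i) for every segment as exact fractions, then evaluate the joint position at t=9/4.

  seg 0: a=3 b=-5867/600 c=0 d=1667/600
  seg 1: a=-4 b=-433/300 c=1667/200 d=-467/120
  seg 2: a=-1 b=2131/600 c=-167/50 d=473/600
  seg 3: a=0 b=-229/300 c=-39/40 d=91/300
  seg 4: a=-3 b=-307/300 c=169/200 d=-169/1800
S(9/4) = -3949/12800

Δ: Δ0=-7, Δ1=3, Δ2=1, Δ3=-3/2, Δ4=2/3
row 1: diag=4, rhs=60; c'=1/4, d'=15
row 2: denom=4−1·1/4=15/4; d'=(-12−1·15)/(15/4)=-36/5
row 3: denom=6−1·4/15=86/15; d'=(-15−1·-36/5)/(86/15)=-117/86
row 4: denom=10−2·15/43=400/43; d'=(13−2·-117/86)/(400/43)=169/100
back: M4=169/100
back: M3=-117/86−15/43·169/100=-39/20
back: M2=-36/5−4/15·-39/20=-167/25
back: M1=15−1/4·-167/25=1667/100
M: M0=0, M1=1667/100, M2=-167/25, M3=-39/20, M4=169/100, M5=0
seg 0: a=3, c=M0/2=0, d=(M1−M0)/(6·1)=1667/600, b=Δ0−h0·(2M0+M1)/6=-5867/600
seg 1: a=-4, c=M1/2=1667/200, d=(M2−M1)/(6·1)=-467/120, b=Δ1−h1·(2M1+M2)/6=-433/300
seg 2: a=-1, c=M2/2=-167/50, d=(M3−M2)/(6·1)=473/600, b=Δ2−h2·(2M2+M3)/6=2131/600
seg 3: a=0, c=M3/2=-39/40, d=(M4−M3)/(6·2)=91/300, b=Δ3−h3·(2M3+M4)/6=-229/300
seg 4: a=-3, c=M4/2=169/200, d=(M5−M4)/(6·3)=-169/1800, b=Δ4−h4·(2M4+M5)/6=-307/300
t_q=9/4 → seg 2, τ=1/4; S=-1+2131/600·τ+-167/50·τ²+473/600·τ³=-3949/12800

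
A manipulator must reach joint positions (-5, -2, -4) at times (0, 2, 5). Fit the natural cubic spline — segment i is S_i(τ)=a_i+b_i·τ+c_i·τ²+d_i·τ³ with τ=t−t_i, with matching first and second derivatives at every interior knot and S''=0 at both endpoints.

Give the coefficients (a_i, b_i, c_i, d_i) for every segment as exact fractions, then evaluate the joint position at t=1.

Δ: Δ0=3/2, Δ1=-2/3
row 1: diag=10, rhs=-13; c'=3/10, d'=-13/10
back: M1=-13/10
M: M0=0, M1=-13/10, M2=0
seg 0: a=-5, c=M0/2=0, d=(M1−M0)/(6·2)=-13/120, b=Δ0−h0·(2M0+M1)/6=29/15
seg 1: a=-2, c=M1/2=-13/20, d=(M2−M1)/(6·3)=13/180, b=Δ1−h1·(2M1+M2)/6=19/30
t_q=1 → seg 0, τ=1; S=-5+29/15·τ+0·τ²+-13/120·τ³=-127/40

  seg 0: a=-5 b=29/15 c=0 d=-13/120
  seg 1: a=-2 b=19/30 c=-13/20 d=13/180
S(1) = -127/40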